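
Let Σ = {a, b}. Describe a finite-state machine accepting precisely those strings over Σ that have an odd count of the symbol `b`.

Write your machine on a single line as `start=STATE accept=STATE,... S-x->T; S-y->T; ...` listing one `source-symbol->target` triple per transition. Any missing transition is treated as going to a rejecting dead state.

start=s0; accept=s1; s0-a->s0; s0-b->s1; s1-a->s1; s1-b->s0

The only thing that matters is how many `b`s have appeared, reduced mod 2. Use one state per residue: s0 for 0, …, s1 for 1. Reading `b` moves to the next residue; anything else stays put. s1 is accepting.
A 2-state machine:
        a   b  
>  s0   s0  s1 
 * s1   s1  s0 
(> = start, * = accepting)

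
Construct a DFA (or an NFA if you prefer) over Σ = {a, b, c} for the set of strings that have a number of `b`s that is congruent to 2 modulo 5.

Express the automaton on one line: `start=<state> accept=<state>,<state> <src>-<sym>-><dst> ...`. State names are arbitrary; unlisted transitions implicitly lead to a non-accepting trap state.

Keep the running count of `b`s modulo 5: each `b` advances along the cycle q0 → q1 → q2 → q3 → q4 → q0 while other symbols loop. Accept at q2.
        a   b   c  
>  q0   q0  q1  q0 
   q1   q1  q2  q1 
 * q2   q2  q3  q2 
   q3   q3  q4  q3 
   q4   q4  q0  q4 
(> = start, * = accepting)

start=q0 accept=q2 q0-a->q0 q0-b->q1 q0-c->q0 q1-a->q1 q1-b->q2 q1-c->q1 q2-a->q2 q2-b->q3 q2-c->q2 q3-a->q3 q3-b->q4 q3-c->q3 q4-a->q4 q4-b->q0 q4-c->q4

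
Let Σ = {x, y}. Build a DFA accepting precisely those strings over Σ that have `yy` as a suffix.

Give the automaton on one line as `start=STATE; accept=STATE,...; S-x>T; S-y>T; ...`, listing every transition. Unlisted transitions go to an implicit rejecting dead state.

Remember how much of `yy` the current input suffix matches. State s0 means no match yet; s1 means the last symbol is `y`; s2 means the last 2 symbols are `yy`. Only s2 accepts. On a mismatch, fall back to the longest proper suffix that is still a prefix of `yy`.
A 3-state machine:
        x   y  
>  s0   s0  s1 
   s1   s0  s2 
 * s2   s0  s2 
(> = start, * = accepting)

start=s0; accept=s2; s0-x>s0; s0-y>s1; s1-x>s0; s1-y>s2; s2-x>s0; s2-y>s2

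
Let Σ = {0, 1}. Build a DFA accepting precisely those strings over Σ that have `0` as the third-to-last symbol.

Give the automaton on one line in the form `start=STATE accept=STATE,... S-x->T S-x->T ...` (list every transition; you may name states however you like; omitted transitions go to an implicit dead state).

Because acceptance depends on a position counted from the end, the machine has to buffer the most recent 3 symbols. Make each state the string of the last up-to-3 symbols read; on input `x` shift the window left and append `x`. Accept when the buffered window has length 3 and begins with `0`.
          0    1  
>  s0     s1   s2 
   s1     s3   s4 
   s2     s5   s6 
   s3     s7   s8 
   s4     s9  s10 
   s5    s11  s12 
   s6    s13  s14 
 * s7     s7   s8 
 * s8     s9  s10 
 * s9    s11  s12 
 * s10   s13  s14 
   s11    s7   s8 
   s12    s9  s10 
   s13   s11  s12 
   s14   s13  s14 
(> = start, * = accepting)

start=s0 accept=s7,s8,s9,s10 s0-0->s1 s0-1->s2 s1-0->s3 s1-1->s4 s2-0->s5 s2-1->s6 s3-0->s7 s3-1->s8 s4-0->s9 s4-1->s10 s5-0->s11 s5-1->s12 s6-0->s13 s6-1->s14 s7-0->s7 s7-1->s8 s8-0->s9 s8-1->s10 s9-0->s11 s9-1->s12 s10-0->s13 s10-1->s14 s11-0->s7 s11-1->s8 s12-0->s9 s12-1->s10 s13-0->s11 s13-1->s12 s14-0->s13 s14-1->s14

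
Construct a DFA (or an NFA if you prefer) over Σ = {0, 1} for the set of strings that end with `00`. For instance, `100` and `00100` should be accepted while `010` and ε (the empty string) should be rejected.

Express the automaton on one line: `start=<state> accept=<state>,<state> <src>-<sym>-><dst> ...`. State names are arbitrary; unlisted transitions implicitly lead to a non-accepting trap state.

start=q0 accept=q2 q0-0->q1 q0-1->q0 q1-0->q2 q1-1->q0 q2-0->q2 q2-1->q0

Remember how much of `00` the current input suffix matches. State q0 means no match yet; q1 means the last symbol is `0`; q2 means the last 2 symbols are `00`. Only q2 accepts. On a mismatch, fall back to the longest proper suffix that is still a prefix of `00`.
3 states suffice.
        0   1  
>  q0   q1  q0 
   q1   q2  q0 
 * q2   q2  q0 
(> = start, * = accepting)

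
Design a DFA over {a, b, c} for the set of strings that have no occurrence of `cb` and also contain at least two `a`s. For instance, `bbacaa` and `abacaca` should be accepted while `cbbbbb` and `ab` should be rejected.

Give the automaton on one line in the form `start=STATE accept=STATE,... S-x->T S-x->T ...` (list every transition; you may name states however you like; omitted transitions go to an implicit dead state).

start=s0 accept=s3,s6 s0-a->s1 s0-b->s0 s0-c->s2 s1-a->s3 s1-b->s1 s1-c->s4 s2-a->s1 s2-b->s5 s2-c->s2 s3-a->s3 s3-b->s3 s3-c->s6 s4-a->s3 s4-b->s5 s4-c->s4 s5-a->s5 s5-b->s5 s5-c->s5 s6-a->s3 s6-b->s5 s6-c->s6

Handle the two conditions separately and then intersect. The first has 3 states tracking partial matches of the forbidden pattern `cb`; the second has 4 states tracking the count of `a`s, saturating at 3. A product state is a pair (one from each), accepting exactly when both do. Equivalent product states are then merged.
A 7-state machine:
        a   b   c  
>  s0   s1  s0  s2 
   s1   s3  s1  s4 
   s2   s1  s5  s2 
 * s3   s3  s3  s6 
   s4   s3  s5  s4 
   s5   s5  s5  s5 
 * s6   s3  s5  s6 
(> = start, * = accepting)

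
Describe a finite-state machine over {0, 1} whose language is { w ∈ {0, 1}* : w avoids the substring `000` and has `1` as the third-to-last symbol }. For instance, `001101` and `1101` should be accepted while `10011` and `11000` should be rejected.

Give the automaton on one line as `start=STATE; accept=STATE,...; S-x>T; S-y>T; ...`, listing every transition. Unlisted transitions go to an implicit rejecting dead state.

start=s0; accept=s7,s8,s9,s10; s0-0>s1; s0-1>s2; s1-0>s3; s1-1>s2; s2-0>s4; s2-1>s5; s3-0>s6; s3-1>s2; s4-0>s7; s4-1>s8; s5-0>s9; s5-1>s10; s6-0>s6; s6-1>s6; s7-0>s6; s7-1>s2; s8-0>s4; s8-1>s5; s9-0>s7; s9-1>s8; s10-0>s9; s10-1>s10

Handle the two conditions separately and then intersect. One (4 states) tracks partial matches of the forbidden pattern `000`; the other (15 states) tracks the last 3 symbols read. Each combined state is a pair, one component from each; accept when both components accept. Minimizing collapses redundant product states.
An 11-state machine:
          0    1  
>  s0     s1   s2 
   s1     s3   s2 
   s2     s4   s5 
   s3     s6   s2 
   s4     s7   s8 
   s5     s9  s10 
   s6     s6   s6 
 * s7     s6   s2 
 * s8     s4   s5 
 * s9     s7   s8 
 * s10    s9  s10 
(> = start, * = accepting)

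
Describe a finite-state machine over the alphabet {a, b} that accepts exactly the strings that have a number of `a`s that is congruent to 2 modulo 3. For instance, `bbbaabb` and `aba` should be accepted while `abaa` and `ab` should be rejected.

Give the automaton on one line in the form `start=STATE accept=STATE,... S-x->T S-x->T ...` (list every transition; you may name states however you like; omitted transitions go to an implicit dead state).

Keep the running count of `a`s modulo 3: each `a` advances along the cycle q0 → q1 → q2 → q0 while other symbols loop. Accept at q2.
A 3-state machine:
        a   b  
>  q0   q1  q0 
   q1   q2  q1 
 * q2   q0  q2 
(> = start, * = accepting)

start=q0 accept=q2 q0-a->q1 q0-b->q0 q1-a->q2 q1-b->q1 q2-a->q0 q2-b->q2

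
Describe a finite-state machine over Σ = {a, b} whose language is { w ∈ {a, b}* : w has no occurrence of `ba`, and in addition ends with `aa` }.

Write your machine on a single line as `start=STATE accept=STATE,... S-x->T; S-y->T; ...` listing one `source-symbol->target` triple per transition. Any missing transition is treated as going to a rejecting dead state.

Build one automaton per condition and run them in lockstep. One (3 states) tracks partial matches of the forbidden pattern `ba`; the other (3 states) tracks how much of the suffix `aa` has currently been matched. Each combined state is a pair, one component from each; accept when both components accept. After merging equivalent states the machine shrinks.
A 4-state machine:
        a   b  
>  q0   q1  q2 
   q1   q3  q2 
   q2   q2  q2 
 * q3   q3  q2 
(> = start, * = accepting)

start=q0; accept=q3; q0-a->q1; q0-b->q2; q1-a->q3; q1-b->q2; q2-a->q2; q2-b->q2; q3-a->q3; q3-b->q2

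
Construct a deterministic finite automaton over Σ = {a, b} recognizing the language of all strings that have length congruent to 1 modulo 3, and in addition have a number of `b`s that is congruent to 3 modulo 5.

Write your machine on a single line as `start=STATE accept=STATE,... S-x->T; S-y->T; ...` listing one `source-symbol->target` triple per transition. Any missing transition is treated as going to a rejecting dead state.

start=q0; accept=q10; q0-a->q1; q0-b->q2; q1-a->q3; q1-b->q4; q2-a->q4; q2-b->q5; q3-a->q0; q3-b->q6; q4-a->q6; q4-b->q7; q5-a->q7; q5-b->q8; q6-a->q2; q6-b->q9; q7-a->q9; q7-b->q10; q8-a->q10; q8-b->q11; q9-a->q5; q9-b->q12; q10-a->q12; q10-b->q13; q11-a->q13; q11-b->q3; q12-a->q8; q12-b->q14; q13-a->q14; q13-b->q0; q14-a->q11; q14-b->q1

Run two small machines in parallel and take their product. The first has 3 states tracking the input length modulo 3; the second has 5 states tracking the count of `b`s modulo 5. A product state is a pair (one from each), accepting exactly when both do.
A 15-state machine:
          a    b  
>  q0     q1   q2 
   q1     q3   q4 
   q2     q4   q5 
   q3     q0   q6 
   q4     q6   q7 
   q5     q7   q8 
   q6     q2   q9 
   q7     q9  q10 
   q8    q10  q11 
   q9     q5  q12 
 * q10   q12  q13 
   q11   q13   q3 
   q12    q8  q14 
   q13   q14   q0 
   q14   q11   q1 
(> = start, * = accepting)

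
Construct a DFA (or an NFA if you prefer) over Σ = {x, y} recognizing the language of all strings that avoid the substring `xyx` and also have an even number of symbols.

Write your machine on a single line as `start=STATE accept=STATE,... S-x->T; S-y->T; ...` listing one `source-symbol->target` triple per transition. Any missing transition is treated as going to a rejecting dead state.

Handle the two conditions separately and then intersect. One (4 states) tracks partial matches of the forbidden pattern `xyx`; the other (2 states) tracks the input length modulo 2. Each combined state is a pair, one component from each; accept when both components accept. Equivalent product states are then merged.
7 states suffice.
       x  y 
>* A   B  C 
   B   D  E 
   C   D  A 
 * D   B  F 
 * E   G  C 
   F   G  A 
   G   G  G 
(> = start, * = accepting)

start=A; accept=A,D,E; A-x->B; A-y->C; B-x->D; B-y->E; C-x->D; C-y->A; D-x->B; D-y->F; E-x->G; E-y->C; F-x->G; F-y->A; G-x->G; G-y->G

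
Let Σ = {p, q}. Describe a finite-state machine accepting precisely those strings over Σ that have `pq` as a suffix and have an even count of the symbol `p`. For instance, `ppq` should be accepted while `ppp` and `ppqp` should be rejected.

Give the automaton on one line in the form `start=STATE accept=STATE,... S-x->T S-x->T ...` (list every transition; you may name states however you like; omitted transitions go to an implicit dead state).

start=A accept=E A-p->B A-q->A B-p->C B-q->D C-p->B C-q->E D-p->C D-q->F E-p->B E-q->A F-p->C F-q->F

Handle the two conditions separately and then intersect. One (3 states) tracks how much of the suffix `pq` has currently been matched; the other (2 states) tracks the count of `p`s modulo 2. Each combined state is a pair, one component from each; accept when both components accept.
       p  q 
>  A   B  A 
   B   C  D 
   C   B  E 
   D   C  F 
 * E   B  A 
   F   C  F 
(> = start, * = accepting)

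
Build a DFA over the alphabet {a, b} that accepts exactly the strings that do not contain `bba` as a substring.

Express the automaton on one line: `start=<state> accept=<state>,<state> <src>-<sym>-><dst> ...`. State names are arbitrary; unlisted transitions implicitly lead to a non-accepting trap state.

This is the complement of 'contains `bba`'. Use the same substring-matching states — S0 through S3 holding how much of `bba` has just been matched — but flip the accepting set: everything except the trap S3 accepts.
        a   b  
>* S0   S0  S1 
 * S1   S0  S2 
 * S2   S3  S2 
   S3   S3  S3 
(> = start, * = accepting)

start=S0 accept=S0,S1,S2 S0-a->S0 S0-b->S1 S1-a->S0 S1-b->S2 S2-a->S3 S2-b->S2 S3-a->S3 S3-b->S3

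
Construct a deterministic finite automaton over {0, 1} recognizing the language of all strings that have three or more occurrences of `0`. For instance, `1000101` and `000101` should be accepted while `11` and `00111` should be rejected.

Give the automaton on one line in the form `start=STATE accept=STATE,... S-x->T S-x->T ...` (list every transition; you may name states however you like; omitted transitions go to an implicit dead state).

start=A accept=D,E A-0->B A-1->A B-0->C B-1->B C-0->D C-1->C D-0->E D-1->D E-0->E E-1->E

Count `0`s, saturating at 4: states A through D mean 0 through 3 `0`s seen; E means more than 3. Each `0` increments (capped at E); other symbols loop. Accept from {D, E}.
5 states suffice.
       0  1 
>  A   B  A 
   B   C  B 
   C   D  C 
 * D   E  D 
 * E   E  E 
(> = start, * = accepting)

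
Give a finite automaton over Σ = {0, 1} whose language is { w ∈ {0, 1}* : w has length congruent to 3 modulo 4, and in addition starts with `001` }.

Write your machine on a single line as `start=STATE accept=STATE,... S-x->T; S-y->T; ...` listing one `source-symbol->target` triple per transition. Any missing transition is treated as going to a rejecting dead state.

Run two small machines in parallel and take their product. The first has 4 states tracking the input length modulo 4; the second has 5 states tracking whether the input so far still matches the prefix `001`. A product state is a pair (one from each), accepting exactly when both do. Minimizing collapses redundant product states.
With 8 states:
        0   1  
>  S0   S1  S2 
   S1   S3  S2 
   S2   S2  S2 
   S3   S2  S4 
 * S4   S5  S5 
   S5   S6  S6 
   S6   S7  S7 
   S7   S4  S4 
(> = start, * = accepting)

start=S0; accept=S4; S0-0->S1; S0-1->S2; S1-0->S3; S1-1->S2; S2-0->S2; S2-1->S2; S3-0->S2; S3-1->S4; S4-0->S5; S4-1->S5; S5-0->S6; S5-1->S6; S6-0->S7; S6-1->S7; S7-0->S4; S7-1->S4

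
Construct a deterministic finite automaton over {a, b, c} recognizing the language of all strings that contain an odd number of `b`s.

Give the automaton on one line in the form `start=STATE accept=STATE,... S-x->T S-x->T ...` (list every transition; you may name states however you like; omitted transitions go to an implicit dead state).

Keep the running count of `b`s modulo 2: each `b` advances along the cycle S0 → S1 → S0 while other symbols loop. Accept at S1.
A 2-state machine:
        a   b   c  
>  S0   S0  S1  S0 
 * S1   S1  S0  S1 
(> = start, * = accepting)

start=S0 accept=S1 S0-a->S0 S0-b->S1 S0-c->S0 S1-a->S1 S1-b->S0 S1-c->S1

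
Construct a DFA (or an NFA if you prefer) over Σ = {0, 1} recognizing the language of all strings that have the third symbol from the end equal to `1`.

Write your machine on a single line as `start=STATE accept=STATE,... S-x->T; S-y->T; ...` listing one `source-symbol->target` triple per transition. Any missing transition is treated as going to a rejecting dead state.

Because acceptance depends on a position counted from the end, the machine has to buffer the most recent 3 symbols. Make each state the string of the last up-to-3 symbols read; on input `x` shift the window left and append `x`. Accept when the buffered window has length 3 and begins with `1`.
A 15-state machine:
          0    1  
>  s0     s1   s2 
   s1     s3   s4 
   s2     s5   s6 
   s3     s7   s8 
   s4     s9  s10 
   s5    s11  s12 
   s6    s13  s14 
   s7     s7   s8 
   s8     s9  s10 
   s9    s11  s12 
   s10   s13  s14 
 * s11    s7   s8 
 * s12    s9  s10 
 * s13   s11  s12 
 * s14   s13  s14 
(> = start, * = accepting)

start=s0; accept=s11,s12,s13,s14; s0-0->s1; s0-1->s2; s1-0->s3; s1-1->s4; s2-0->s5; s2-1->s6; s3-0->s7; s3-1->s8; s4-0->s9; s4-1->s10; s5-0->s11; s5-1->s12; s6-0->s13; s6-1->s14; s7-0->s7; s7-1->s8; s8-0->s9; s8-1->s10; s9-0->s11; s9-1->s12; s10-0->s13; s10-1->s14; s11-0->s7; s11-1->s8; s12-0->s9; s12-1->s10; s13-0->s11; s13-1->s12; s14-0->s13; s14-1->s14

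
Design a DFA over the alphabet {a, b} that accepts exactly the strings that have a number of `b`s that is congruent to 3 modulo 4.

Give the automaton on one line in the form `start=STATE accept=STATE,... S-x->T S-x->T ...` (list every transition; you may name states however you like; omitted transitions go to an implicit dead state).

Keep the running count of `b`s modulo 4: each `b` advances along the cycle q0 → q1 → q2 → q3 → q0 while other symbols loop. Accept at q3.
        a   b  
>  q0   q0  q1 
   q1   q1  q2 
   q2   q2  q3 
 * q3   q3  q0 
(> = start, * = accepting)

start=q0 accept=q3 q0-a->q0 q0-b->q1 q1-a->q1 q1-b->q2 q2-a->q2 q2-b->q3 q3-a->q3 q3-b->q0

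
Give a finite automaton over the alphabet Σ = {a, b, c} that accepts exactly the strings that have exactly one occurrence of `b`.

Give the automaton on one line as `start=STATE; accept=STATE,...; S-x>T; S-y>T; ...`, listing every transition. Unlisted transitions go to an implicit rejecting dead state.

Count `b`s, saturating at 2: state q0 means no `b` yet, q1 means one `b` seen, q2 means more than one. Each `b` increments (capped at q2); other symbols loop. Accept from {q1}.
3 states suffice.
        a   b   c  
>  q0   q0  q1  q0 
 * q1   q1  q2  q1 
   q2   q2  q2  q2 
(> = start, * = accepting)

start=q0; accept=q1; q0-a>q0; q0-b>q1; q0-c>q0; q1-a>q1; q1-b>q2; q1-c>q1; q2-a>q2; q2-b>q2; q2-c>q2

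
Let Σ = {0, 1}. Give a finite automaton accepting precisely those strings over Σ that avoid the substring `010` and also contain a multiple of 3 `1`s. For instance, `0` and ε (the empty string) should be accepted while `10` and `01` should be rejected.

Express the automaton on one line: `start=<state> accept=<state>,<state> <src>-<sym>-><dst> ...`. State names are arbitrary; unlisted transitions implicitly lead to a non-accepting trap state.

Run two small machines in parallel and take their product. One (4 states) tracks partial matches of the forbidden pattern `010`; the other (3 states) tracks the count of `1`s modulo 3. Each combined state is a pair, one component from each; accept when both components accept. Minimizing collapses redundant product states.
        0   1  
>* s0   s1  s2 
 * s1   s1  s3 
   s2   s4  s5 
   s3   s6  s5 
   s4   s4  s7 
   s5   s8  s0 
   s6   s6  s6 
   s7   s6  s0 
   s8   s8  s9 
 * s9   s6  s2 
(> = start, * = accepting)

start=s0 accept=s0,s1,s9 s0-0->s1 s0-1->s2 s1-0->s1 s1-1->s3 s2-0->s4 s2-1->s5 s3-0->s6 s3-1->s5 s4-0->s4 s4-1->s7 s5-0->s8 s5-1->s0 s6-0->s6 s6-1->s6 s7-0->s6 s7-1->s0 s8-0->s8 s8-1->s9 s9-0->s6 s9-1->s2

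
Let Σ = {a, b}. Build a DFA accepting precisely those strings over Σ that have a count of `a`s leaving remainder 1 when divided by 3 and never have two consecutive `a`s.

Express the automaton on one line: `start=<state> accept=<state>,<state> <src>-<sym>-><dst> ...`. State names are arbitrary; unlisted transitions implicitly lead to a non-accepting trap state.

start=q0 accept=q1,q3 q0-a->q1 q0-b->q0 q1-a->q2 q1-b->q3 q2-a->q4 q2-b->q2 q3-a->q5 q3-b->q3 q4-a->q6 q4-b->q4 q5-a->q4 q5-b->q7 q6-a->q2 q6-b->q6 q7-a->q8 q7-b->q7 q8-a->q6 q8-b->q0

Run two small machines in parallel and take their product. The first has 3 states tracking the count of `a`s modulo 3; the second has 3 states tracking partial matches of the forbidden pattern `aa`. A product state is a pair (one from each), accepting exactly when both do.
        a   b  
>  q0   q1  q0 
 * q1   q2  q3 
   q2   q4  q2 
 * q3   q5  q3 
   q4   q6  q4 
   q5   q4  q7 
   q6   q2  q6 
   q7   q8  q7 
   q8   q6  q0 
(> = start, * = accepting)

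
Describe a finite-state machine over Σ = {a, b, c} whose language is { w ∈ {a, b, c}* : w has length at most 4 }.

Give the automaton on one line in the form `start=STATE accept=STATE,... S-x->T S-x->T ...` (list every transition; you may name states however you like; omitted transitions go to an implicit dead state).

start=q0 accept=q0,q1,q2,q3,q4 q0-a->q1 q0-b->q1 q0-c->q1 q1-a->q2 q1-b->q2 q1-c->q2 q2-a->q3 q2-b->q3 q2-c->q3 q3-a->q4 q3-b->q4 q3-c->q4 q4-a->q5 q4-b->q5 q4-c->q5 q5-a->q5 q5-b->q5 q5-c->q5

We only need to distinguish lengths 0, 1, …, 4, and '>4'. Chain q0 → q1 → q2 → q3 → q4 → q5 on every symbol, with q5 looping. Accepting states: {q0, q1, q2, q3, q4}.
6 states suffice.
        a   b   c  
>* q0   q1  q1  q1 
 * q1   q2  q2  q2 
 * q2   q3  q3  q3 
 * q3   q4  q4  q4 
 * q4   q5  q5  q5 
   q5   q5  q5  q5 
(> = start, * = accepting)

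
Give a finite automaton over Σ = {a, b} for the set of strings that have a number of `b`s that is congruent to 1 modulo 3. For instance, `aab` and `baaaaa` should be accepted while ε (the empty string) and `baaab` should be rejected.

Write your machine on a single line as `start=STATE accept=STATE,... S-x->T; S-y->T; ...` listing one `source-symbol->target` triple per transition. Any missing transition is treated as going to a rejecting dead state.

The only thing that matters is how many `b`s have appeared, reduced mod 3. Use one state per residue: q0 for 0, …, q2 for 2. Reading `b` moves to the next residue; anything else stays put. q1 is accepting.
A 3-state machine:
        a   b  
>  q0   q0  q1 
 * q1   q1  q2 
   q2   q2  q0 
(> = start, * = accepting)

start=q0; accept=q1; q0-a->q0; q0-b->q1; q1-a->q1; q1-b->q2; q2-a->q2; q2-b->q0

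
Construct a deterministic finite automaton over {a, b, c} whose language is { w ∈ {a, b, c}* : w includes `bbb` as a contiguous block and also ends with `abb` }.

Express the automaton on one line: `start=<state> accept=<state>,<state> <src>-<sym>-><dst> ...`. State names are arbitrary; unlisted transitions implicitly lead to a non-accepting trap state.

Build one automaton per condition and run them in lockstep. One (4 states) tracks whether and how much of `bbb` has been seen; the other (4 states) tracks how much of the suffix `abb` has currently been matched. Each combined state is a pair, one component from each; accept when both components accept.
A 10-state machine:
        a   b   c  
>  S0   S1  S2  S0 
   S1   S1  S3  S0 
   S2   S1  S4  S0 
   S3   S1  S5  S0 
   S4   S1  S6  S0 
   S5   S1  S6  S0 
   S6   S7  S6  S6 
   S7   S7  S8  S6 
   S8   S7  S9  S6 
 * S9   S7  S6  S6 
(> = start, * = accepting)

start=S0 accept=S9 S0-a->S1 S0-b->S2 S0-c->S0 S1-a->S1 S1-b->S3 S1-c->S0 S2-a->S1 S2-b->S4 S2-c->S0 S3-a->S1 S3-b->S5 S3-c->S0 S4-a->S1 S4-b->S6 S4-c->S0 S5-a->S1 S5-b->S6 S5-c->S0 S6-a->S7 S6-b->S6 S6-c->S6 S7-a->S7 S7-b->S8 S7-c->S6 S8-a->S7 S8-b->S9 S8-c->S6 S9-a->S7 S9-b->S6 S9-c->S6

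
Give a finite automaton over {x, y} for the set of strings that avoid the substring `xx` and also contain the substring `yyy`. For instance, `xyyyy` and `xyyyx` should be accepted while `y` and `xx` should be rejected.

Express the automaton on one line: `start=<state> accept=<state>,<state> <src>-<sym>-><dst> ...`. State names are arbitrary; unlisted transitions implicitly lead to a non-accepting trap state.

start=s0 accept=s6,s8 s0-x->s1 s0-y->s2 s1-x->s3 s1-y->s2 s2-x->s1 s2-y->s4 s3-x->s3 s3-y->s5 s4-x->s1 s4-y->s6 s5-x->s3 s5-y->s7 s6-x->s8 s6-y->s6 s7-x->s3 s7-y->s9 s8-x->s9 s8-y->s6 s9-x->s9 s9-y->s9

Handle the two conditions separately and then intersect. The first has 3 states tracking partial matches of the forbidden pattern `xx`; the second has 4 states tracking whether and how much of `yyy` has been seen. A product state is a pair (one from each), accepting exactly when both do.
With 10 states:
        x   y  
>  s0   s1  s2 
   s1   s3  s2 
   s2   s1  s4 
   s3   s3  s5 
   s4   s1  s6 
   s5   s3  s7 
 * s6   s8  s6 
   s7   s3  s9 
 * s8   s9  s6 
   s9   s9  s9 
(> = start, * = accepting)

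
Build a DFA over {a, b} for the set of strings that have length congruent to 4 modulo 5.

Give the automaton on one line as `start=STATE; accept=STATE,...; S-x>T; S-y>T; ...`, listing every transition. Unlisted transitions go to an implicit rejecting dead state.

start=q0; accept=q4; q0-a>q1; q0-b>q1; q1-a>q2; q1-b>q2; q2-a>q3; q2-b>q3; q3-a>q4; q3-b>q4; q4-a>q0; q4-b>q0

Only the length mod 5 matters, so use a 5-cycle: from any state, every input symbol moves to the next state, wrapping q4 back to q0. Mark q4 accepting.
A 5-state machine:
        a   b  
>  q0   q1  q1 
   q1   q2  q2 
   q2   q3  q3 
   q3   q4  q4 
 * q4   q0  q0 
(> = start, * = accepting)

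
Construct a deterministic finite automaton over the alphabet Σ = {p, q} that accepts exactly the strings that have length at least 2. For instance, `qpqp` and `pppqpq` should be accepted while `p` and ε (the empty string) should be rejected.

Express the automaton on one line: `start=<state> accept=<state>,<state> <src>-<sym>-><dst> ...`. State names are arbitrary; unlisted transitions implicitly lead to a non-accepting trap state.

start=A accept=C,D A-p->B A-q->B B-p->C B-q->C C-p->D C-q->D D-p->D D-q->D

We only need to distinguish lengths 0, 1, …, 2, and '>2'. Chain A → B → C → D on every symbol, with D looping. Accepting states: {C, D}.
With 4 states:
       p  q 
>  A   B  B 
   B   C  C 
 * C   D  D 
 * D   D  D 
(> = start, * = accepting)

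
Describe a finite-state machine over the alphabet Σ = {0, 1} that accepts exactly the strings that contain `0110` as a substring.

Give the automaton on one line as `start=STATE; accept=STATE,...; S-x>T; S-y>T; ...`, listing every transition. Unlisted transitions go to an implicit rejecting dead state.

States S0..S3 record the length of the longest prefix of `0110` that matches the current input suffix. Reaching S4 means `0110` has been seen, and we stay there forever. Accept from S4.
With 5 states:
        0   1  
>  S0   S1  S0 
   S1   S1  S2 
   S2   S1  S3 
   S3   S4  S0 
 * S4   S4  S4 
(> = start, * = accepting)

start=S0; accept=S4; S0-0>S1; S0-1>S0; S1-0>S1; S1-1>S2; S2-0>S1; S2-1>S3; S3-0>S4; S3-1>S0; S4-0>S4; S4-1>S4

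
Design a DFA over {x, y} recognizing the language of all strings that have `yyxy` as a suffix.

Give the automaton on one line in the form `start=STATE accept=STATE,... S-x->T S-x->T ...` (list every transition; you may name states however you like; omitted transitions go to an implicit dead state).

start=q0 accept=q4 q0-x->q0 q0-y->q1 q1-x->q0 q1-y->q2 q2-x->q3 q2-y->q2 q3-x->q0 q3-y->q4 q4-x->q0 q4-y->q2

Let each state record the length of the longest suffix of the input read so far that is also a prefix of `yyxy`. q1 means the last symbol is `y`; q2 means the last 2 symbols are `yy`; q3 means the last 3 symbols are `yyx`; q4 means the last 4 symbols are `yyxy`. Accept only at q4, where the string currently ends in `yyxy`.
        x   y  
>  q0   q0  q1 
   q1   q0  q2 
   q2   q3  q2 
   q3   q0  q4 
 * q4   q0  q2 
(> = start, * = accepting)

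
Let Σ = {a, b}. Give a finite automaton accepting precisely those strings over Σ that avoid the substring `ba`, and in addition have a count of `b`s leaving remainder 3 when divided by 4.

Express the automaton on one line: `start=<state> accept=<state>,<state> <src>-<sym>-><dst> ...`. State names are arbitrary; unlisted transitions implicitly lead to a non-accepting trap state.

start=S0 accept=S4 S0-a->S0 S0-b->S1 S1-a->S2 S1-b->S3 S2-a->S2 S2-b->S2 S3-a->S2 S3-b->S4 S4-a->S2 S4-b->S5 S5-a->S2 S5-b->S1

Run two small machines in parallel and take their product. The first has 3 states tracking partial matches of the forbidden pattern `ba`; the second has 4 states tracking the count of `b`s modulo 4. A product state is a pair (one from each), accepting exactly when both do. Minimizing collapses redundant product states.
6 states suffice.
        a   b  
>  S0   S0  S1 
   S1   S2  S3 
   S2   S2  S2 
   S3   S2  S4 
 * S4   S2  S5 
   S5   S2  S1 
(> = start, * = accepting)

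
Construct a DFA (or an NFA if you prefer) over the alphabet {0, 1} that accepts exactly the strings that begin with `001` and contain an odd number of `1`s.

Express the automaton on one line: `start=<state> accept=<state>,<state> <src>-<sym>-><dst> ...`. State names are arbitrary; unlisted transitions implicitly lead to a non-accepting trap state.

Build one automaton per condition and run them in lockstep. The first has 5 states tracking whether the input so far still matches the prefix `001`; the second has 2 states tracking the count of `1`s modulo 2. A product state is a pair (one from each), accepting exactly when both do. Minimizing collapses redundant product states.
A 6-state machine:
        0   1  
>  S0   S1  S2 
   S1   S3  S2 
   S2   S2  S2 
   S3   S2  S4 
 * S4   S4  S5 
   S5   S5  S4 
(> = start, * = accepting)

start=S0 accept=S4 S0-0->S1 S0-1->S2 S1-0->S3 S1-1->S2 S2-0->S2 S2-1->S2 S3-0->S2 S3-1->S4 S4-0->S4 S4-1->S5 S5-0->S5 S5-1->S4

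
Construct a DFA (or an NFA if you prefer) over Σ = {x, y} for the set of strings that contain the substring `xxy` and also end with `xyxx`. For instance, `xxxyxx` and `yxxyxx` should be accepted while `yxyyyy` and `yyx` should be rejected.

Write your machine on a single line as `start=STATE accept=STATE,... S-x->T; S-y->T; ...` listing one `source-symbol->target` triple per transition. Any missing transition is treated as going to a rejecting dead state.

start=s0; accept=s9; s0-x->s1; s0-y->s0; s1-x->s2; s1-y->s3; s2-x->s2; s2-y->s4; s3-x->s5; s3-y->s0; s4-x->s6; s4-y->s7; s5-x->s8; s5-y->s3; s6-x->s9; s6-y->s4; s7-x->s10; s7-y->s7; s8-x->s2; s8-y->s4; s9-x->s10; s9-y->s4; s10-x->s10; s10-y->s4

Build one automaton per condition and run them in lockstep. One (4 states) tracks whether and how much of `xxy` has been seen; the other (5 states) tracks how much of the suffix `xyxx` has currently been matched. Each combined state is a pair, one component from each; accept when both components accept.
11 states suffice.
          x    y  
>  s0     s1   s0 
   s1     s2   s3 
   s2     s2   s4 
   s3     s5   s0 
   s4     s6   s7 
   s5     s8   s3 
   s6     s9   s4 
   s7    s10   s7 
   s8     s2   s4 
 * s9    s10   s4 
   s10   s10   s4 
(> = start, * = accepting)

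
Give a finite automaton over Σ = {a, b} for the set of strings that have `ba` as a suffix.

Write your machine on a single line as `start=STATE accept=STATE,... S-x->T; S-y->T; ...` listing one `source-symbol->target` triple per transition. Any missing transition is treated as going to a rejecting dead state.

Remember how much of `ba` the current input suffix matches. State S0 means no match yet; S1 means the last symbol is `b`; S2 means the last 2 symbols are `ba`. Only S2 accepts. On a mismatch, fall back to the longest proper suffix that is still a prefix of `ba`.
With 3 states:
        a   b  
>  S0   S0  S1 
   S1   S2  S1 
 * S2   S0  S1 
(> = start, * = accepting)

start=S0; accept=S2; S0-a->S0; S0-b->S1; S1-a->S2; S1-b->S1; S2-a->S0; S2-b->S1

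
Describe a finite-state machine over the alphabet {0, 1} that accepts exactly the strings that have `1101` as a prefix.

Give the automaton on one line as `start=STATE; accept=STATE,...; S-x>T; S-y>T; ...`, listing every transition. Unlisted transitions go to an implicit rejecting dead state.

Check the first 4 symbols one by one: s0 through s3 record how many have matched `1101` so far; any wrong symbol goes to the dead state s5. After all 4 match we enter the accepting sink s4.
        0   1  
>  s0   s5  s1 
   s1   s5  s2 
   s2   s3  s5 
   s3   s5  s4 
 * s4   s4  s4 
   s5   s5  s5 
(> = start, * = accepting)

start=s0; accept=s4; s0-0>s5; s0-1>s1; s1-0>s5; s1-1>s2; s2-0>s3; s2-1>s5; s3-0>s5; s3-1>s4; s4-0>s4; s4-1>s4; s5-0>s5; s5-1>s5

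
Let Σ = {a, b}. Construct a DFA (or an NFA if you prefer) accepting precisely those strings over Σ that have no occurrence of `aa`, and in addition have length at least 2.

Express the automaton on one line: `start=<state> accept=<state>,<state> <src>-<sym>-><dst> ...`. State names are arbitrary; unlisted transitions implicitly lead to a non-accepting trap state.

start=q0 accept=q4,q5,q7,q8 q0-a->q1 q0-b->q2 q1-a->q3 q1-b->q4 q2-a->q5 q2-b->q4 q3-a->q6 q3-b->q6 q4-a->q7 q4-b->q8 q5-a->q6 q5-b->q8 q6-a->q6 q6-b->q6 q7-a->q6 q7-b->q8 q8-a->q7 q8-b->q8

Handle the two conditions separately and then intersect. The first has 3 states tracking partial matches of the forbidden pattern `aa`; the second has 4 states tracking the input length, saturating at 3. A product state is a pair (one from each), accepting exactly when both do.
9 states suffice.
        a   b  
>  q0   q1  q2 
   q1   q3  q4 
   q2   q5  q4 
   q3   q6  q6 
 * q4   q7  q8 
 * q5   q6  q8 
   q6   q6  q6 
 * q7   q6  q8 
 * q8   q7  q8 
(> = start, * = accepting)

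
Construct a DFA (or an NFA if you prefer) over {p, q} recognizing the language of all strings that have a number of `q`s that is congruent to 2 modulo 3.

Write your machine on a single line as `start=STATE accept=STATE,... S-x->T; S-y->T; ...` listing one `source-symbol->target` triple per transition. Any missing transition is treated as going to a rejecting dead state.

Keep the running count of `q`s modulo 3: each `q` advances along the cycle A → B → C → A while other symbols loop. Accept at C.
       p  q 
>  A   A  B 
   B   B  C 
 * C   C  A 
(> = start, * = accepting)

start=A; accept=C; A-p->A; A-q->B; B-p->B; B-q->C; C-p->C; C-q->A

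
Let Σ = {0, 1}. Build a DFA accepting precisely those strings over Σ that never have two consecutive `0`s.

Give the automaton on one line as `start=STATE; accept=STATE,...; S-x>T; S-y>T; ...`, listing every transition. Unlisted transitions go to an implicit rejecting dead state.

start=S0; accept=S0,S1; S0-0>S1; S0-1>S0; S1-0>S2; S1-1>S0; S2-0>S2; S2-1>S2

Track partial matches of the forbidden pattern `00`. State S2 is a dead state reached once `00` has occurred; every other state accepts. S0 means no part of `00` is currently matched.
With 3 states:
        0   1  
>* S0   S1  S0 
 * S1   S2  S0 
   S2   S2  S2 
(> = start, * = accepting)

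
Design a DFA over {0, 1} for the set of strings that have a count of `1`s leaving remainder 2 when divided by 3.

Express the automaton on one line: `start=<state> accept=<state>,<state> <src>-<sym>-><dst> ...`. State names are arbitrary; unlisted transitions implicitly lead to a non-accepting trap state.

start=s0 accept=s2 s0-0->s0 s0-1->s1 s1-0->s1 s1-1->s2 s2-0->s2 s2-1->s0

Keep the running count of `1`s modulo 3: each `1` advances along the cycle s0 → s1 → s2 → s0 while other symbols loop. Accept at s2.
3 states suffice.
        0   1  
>  s0   s0  s1 
   s1   s1  s2 
 * s2   s2  s0 
(> = start, * = accepting)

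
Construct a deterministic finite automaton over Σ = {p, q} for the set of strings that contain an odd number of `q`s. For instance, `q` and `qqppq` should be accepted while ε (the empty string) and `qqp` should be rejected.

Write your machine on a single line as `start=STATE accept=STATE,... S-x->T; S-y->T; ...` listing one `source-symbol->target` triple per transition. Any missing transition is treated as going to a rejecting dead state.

start=A; accept=B; A-p->A; A-q->B; B-p->B; B-q->A

The only thing that matters is how many `q`s have appeared, reduced mod 2. Use one state per residue: A for 0, …, B for 1. Reading `q` moves to the next residue; anything else stays put. B is accepting.
With 2 states:
       p  q 
>  A   A  B 
 * B   B  A 
(> = start, * = accepting)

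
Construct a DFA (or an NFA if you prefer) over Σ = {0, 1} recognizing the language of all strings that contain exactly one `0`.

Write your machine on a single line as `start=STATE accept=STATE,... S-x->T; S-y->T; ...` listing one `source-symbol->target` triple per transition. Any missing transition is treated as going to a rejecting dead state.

Count `0`s, saturating at 2: state A means no `0` yet, B means one `0` seen, C means more than one. Each `0` increments (capped at C); other symbols loop. Accept from {B}.
3 states suffice.
       0  1 
>  A   B  A 
 * B   C  B 
   C   C  C 
(> = start, * = accepting)

start=A; accept=B; A-0->B; A-1->A; B-0->C; B-1->B; C-0->C; C-1->C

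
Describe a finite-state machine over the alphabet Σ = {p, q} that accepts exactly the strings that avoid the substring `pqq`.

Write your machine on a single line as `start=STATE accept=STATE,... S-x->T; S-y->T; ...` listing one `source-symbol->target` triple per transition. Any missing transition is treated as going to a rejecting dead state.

Track partial matches of the forbidden pattern `pqq`. State s3 is a dead state reached once `pqq` has occurred; every other state accepts. s0 means no part of `pqq` is currently matched.
        p   q  
>* s0   s1  s0 
 * s1   s1  s2 
 * s2   s1  s3 
   s3   s3  s3 
(> = start, * = accepting)

start=s0; accept=s0,s1,s2; s0-p->s1; s0-q->s0; s1-p->s1; s1-q->s2; s2-p->s1; s2-q->s3; s3-p->s3; s3-q->s3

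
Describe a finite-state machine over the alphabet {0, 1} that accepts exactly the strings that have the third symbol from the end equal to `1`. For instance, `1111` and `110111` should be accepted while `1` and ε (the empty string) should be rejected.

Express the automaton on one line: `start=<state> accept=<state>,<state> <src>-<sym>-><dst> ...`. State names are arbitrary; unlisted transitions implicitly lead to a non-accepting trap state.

Because acceptance depends on a position counted from the end, the machine has to buffer the most recent 3 symbols. Make each state the string of the last up-to-3 symbols read; on input `x` shift the window left and append `x`. Accept when the buffered window has length 3 and begins with `1`.
With 15 states:
          0    1  
>  s0     s1   s2 
   s1     s3   s4 
   s2     s5   s6 
   s3     s7   s8 
   s4     s9  s10 
   s5    s11  s12 
   s6    s13  s14 
   s7     s7   s8 
   s8     s9  s10 
   s9    s11  s12 
   s10   s13  s14 
 * s11    s7   s8 
 * s12    s9  s10 
 * s13   s11  s12 
 * s14   s13  s14 
(> = start, * = accepting)

start=s0 accept=s11,s12,s13,s14 s0-0->s1 s0-1->s2 s1-0->s3 s1-1->s4 s2-0->s5 s2-1->s6 s3-0->s7 s3-1->s8 s4-0->s9 s4-1->s10 s5-0->s11 s5-1->s12 s6-0->s13 s6-1->s14 s7-0->s7 s7-1->s8 s8-0->s9 s8-1->s10 s9-0->s11 s9-1->s12 s10-0->s13 s10-1->s14 s11-0->s7 s11-1->s8 s12-0->s9 s12-1->s10 s13-0->s11 s13-1->s12 s14-0->s13 s14-1->s14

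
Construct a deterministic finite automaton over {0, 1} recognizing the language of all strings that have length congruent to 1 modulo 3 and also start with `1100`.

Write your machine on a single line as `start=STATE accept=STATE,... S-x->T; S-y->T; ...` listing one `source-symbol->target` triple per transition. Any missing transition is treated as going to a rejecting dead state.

Run two small machines in parallel and take their product. One (3 states) tracks the input length modulo 3; the other (6 states) tracks whether the input so far still matches the prefix `1100`. Each combined state is a pair, one component from each; accept when both components accept.
With 10 states:
        0   1  
>  s0   s1  s2 
   s1   s3  s3 
   s2   s3  s4 
   s3   s5  s5 
   s4   s6  s5 
   s5   s1  s1 
   s6   s7  s1 
 * s7   s8  s8 
   s8   s9  s9 
   s9   s7  s7 
(> = start, * = accepting)

start=s0; accept=s7; s0-0->s1; s0-1->s2; s1-0->s3; s1-1->s3; s2-0->s3; s2-1->s4; s3-0->s5; s3-1->s5; s4-0->s6; s4-1->s5; s5-0->s1; s5-1->s1; s6-0->s7; s6-1->s1; s7-0->s8; s7-1->s8; s8-0->s9; s8-1->s9; s9-0->s7; s9-1->s7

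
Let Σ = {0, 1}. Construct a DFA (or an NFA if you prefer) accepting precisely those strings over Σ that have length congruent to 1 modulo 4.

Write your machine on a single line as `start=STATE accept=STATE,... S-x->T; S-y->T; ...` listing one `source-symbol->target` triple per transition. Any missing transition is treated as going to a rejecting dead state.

start=S0; accept=S1; S0-0->S1; S0-1->S1; S1-0->S2; S1-1->S2; S2-0->S3; S2-1->S3; S3-0->S0; S3-1->S0

Only the length mod 4 matters, so use a 4-cycle: from any state, every input symbol moves to the next state, wrapping S3 back to S0. Mark S1 accepting.
A 4-state machine:
        0   1  
>  S0   S1  S1 
 * S1   S2  S2 
   S2   S3  S3 
   S3   S0  S0 
(> = start, * = accepting)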